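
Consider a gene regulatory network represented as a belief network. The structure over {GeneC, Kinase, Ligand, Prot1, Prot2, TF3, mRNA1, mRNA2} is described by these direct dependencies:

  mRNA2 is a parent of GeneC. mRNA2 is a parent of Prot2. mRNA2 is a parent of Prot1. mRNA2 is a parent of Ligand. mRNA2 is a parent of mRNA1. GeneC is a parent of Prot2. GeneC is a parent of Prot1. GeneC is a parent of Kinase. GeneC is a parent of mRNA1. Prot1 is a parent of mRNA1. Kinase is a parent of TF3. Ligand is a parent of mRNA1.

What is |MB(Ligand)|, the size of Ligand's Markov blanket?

4

By definition, MB(Ligand) is built from Ligand's parents, Ligand's children, and the co-parents of Ligand.
Parents of Ligand: mRNA2.
Children of Ligand: mRNA1.
For each child, the remaining parents (spouses of Ligand):
  mRNA1: GeneC, Prot1, mRNA2
MB(Ligand) = {GeneC, Prot1, mRNA1, mRNA2}, which has 4 nodes.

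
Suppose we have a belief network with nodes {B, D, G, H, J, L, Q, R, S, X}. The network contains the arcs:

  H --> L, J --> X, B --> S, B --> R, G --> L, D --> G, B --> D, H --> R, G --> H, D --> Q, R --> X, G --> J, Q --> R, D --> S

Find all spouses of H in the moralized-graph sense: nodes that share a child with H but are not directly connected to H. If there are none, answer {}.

{B, Q}

Children of H: L, R.
  L: G
  R: B, Q
Excluding nodes already adjacent to H (G, L, R), the co-parent-only contribution is {B, Q}.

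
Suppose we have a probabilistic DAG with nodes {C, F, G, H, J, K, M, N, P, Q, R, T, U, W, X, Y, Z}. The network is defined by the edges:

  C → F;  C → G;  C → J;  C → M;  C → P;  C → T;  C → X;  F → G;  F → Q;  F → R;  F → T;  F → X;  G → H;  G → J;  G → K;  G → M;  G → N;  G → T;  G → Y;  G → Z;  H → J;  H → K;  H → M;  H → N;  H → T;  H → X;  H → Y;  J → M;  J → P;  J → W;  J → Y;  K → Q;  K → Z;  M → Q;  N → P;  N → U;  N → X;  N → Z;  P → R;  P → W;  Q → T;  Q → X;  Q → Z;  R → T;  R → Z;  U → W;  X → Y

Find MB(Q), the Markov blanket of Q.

Children of Q: T, X, Z.
Pa(Q) = {F, K, M}.
Parents of each child, excluding Q:
  T's other parents are C, F, G, H, R.
  X also has parents C, F, H, N.
  Z's other parents are G, K, N, R.
So the Markov blanket of Q is {C, F, G, H, K, M, N, R, T, X, Z}.

{C, F, G, H, K, M, N, R, T, X, Z}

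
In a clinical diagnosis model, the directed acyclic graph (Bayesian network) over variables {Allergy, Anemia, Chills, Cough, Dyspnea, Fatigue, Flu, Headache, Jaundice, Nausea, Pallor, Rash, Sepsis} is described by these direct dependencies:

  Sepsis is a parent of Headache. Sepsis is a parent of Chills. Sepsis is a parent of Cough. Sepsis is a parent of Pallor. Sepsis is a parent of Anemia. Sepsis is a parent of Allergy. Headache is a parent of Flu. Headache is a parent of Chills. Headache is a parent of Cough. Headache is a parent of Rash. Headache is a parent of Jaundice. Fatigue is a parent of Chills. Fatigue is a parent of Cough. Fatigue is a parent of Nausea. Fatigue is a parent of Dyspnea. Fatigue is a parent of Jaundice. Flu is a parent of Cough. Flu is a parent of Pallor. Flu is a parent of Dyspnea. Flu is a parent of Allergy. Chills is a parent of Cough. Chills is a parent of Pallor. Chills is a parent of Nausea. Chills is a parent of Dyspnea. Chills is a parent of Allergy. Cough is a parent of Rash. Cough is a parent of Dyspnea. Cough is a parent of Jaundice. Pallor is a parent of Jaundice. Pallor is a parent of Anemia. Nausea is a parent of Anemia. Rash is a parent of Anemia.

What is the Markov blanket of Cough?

{Chills, Dyspnea, Fatigue, Flu, Headache, Jaundice, Pallor, Rash, Sepsis}

A node's Markov blanket = Pa ∪ Ch ∪ (parents of Ch other than the node itself).
Cough's parents: Chills, Fatigue, Flu, Headache, Sepsis.
Cough has children Dyspnea, Jaundice, Rash.
For each child, the remaining parents (spouses of Cough):
  parents(Rash) \ {Cough} = {Headache}.
  Dyspnea's other parents are Chills, Fatigue, Flu.
  Jaundice's other parents are Fatigue, Headache, Pallor.
MB(Cough) = {Chills, Dyspnea, Fatigue, Flu, Headache, Jaundice, Pallor, Rash, Sepsis}.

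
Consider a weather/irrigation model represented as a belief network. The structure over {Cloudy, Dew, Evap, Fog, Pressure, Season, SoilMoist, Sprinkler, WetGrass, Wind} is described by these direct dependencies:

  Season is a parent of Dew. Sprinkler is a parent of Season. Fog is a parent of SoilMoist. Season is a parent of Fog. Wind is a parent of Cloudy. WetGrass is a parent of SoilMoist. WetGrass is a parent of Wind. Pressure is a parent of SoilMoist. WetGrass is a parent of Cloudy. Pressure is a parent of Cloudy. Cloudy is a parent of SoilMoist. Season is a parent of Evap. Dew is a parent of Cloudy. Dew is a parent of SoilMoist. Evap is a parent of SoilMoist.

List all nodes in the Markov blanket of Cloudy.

A node's Markov blanket = Pa ∪ Ch ∪ (parents of Ch other than the node itself).
Cloudy has child SoilMoist.
Cloudy has parents Dew, Pressure, WetGrass, Wind.
Co-parents of Cloudy (other parents of its children):
  SoilMoist also has parents Dew, Evap, Fog, Pressure, WetGrass.
Taking the union gives {Dew, Evap, Fog, Pressure, SoilMoist, WetGrass, Wind}.

{Dew, Evap, Fog, Pressure, SoilMoist, WetGrass, Wind}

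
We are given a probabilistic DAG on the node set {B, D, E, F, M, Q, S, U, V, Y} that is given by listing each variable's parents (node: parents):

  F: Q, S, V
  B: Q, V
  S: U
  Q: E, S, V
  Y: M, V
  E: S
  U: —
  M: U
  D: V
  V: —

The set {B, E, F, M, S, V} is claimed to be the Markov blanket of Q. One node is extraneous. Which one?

Parents of Q: E, S, V.
Children of Q: B, F.
For each child, the remaining parents (spouses of Q):
  F's other parents are S, V.
  B also has parent V.
MB(Q) = {B, E, F, S, V}.
M is neither a parent, child, nor co-parent of Q, so it does not belong.

M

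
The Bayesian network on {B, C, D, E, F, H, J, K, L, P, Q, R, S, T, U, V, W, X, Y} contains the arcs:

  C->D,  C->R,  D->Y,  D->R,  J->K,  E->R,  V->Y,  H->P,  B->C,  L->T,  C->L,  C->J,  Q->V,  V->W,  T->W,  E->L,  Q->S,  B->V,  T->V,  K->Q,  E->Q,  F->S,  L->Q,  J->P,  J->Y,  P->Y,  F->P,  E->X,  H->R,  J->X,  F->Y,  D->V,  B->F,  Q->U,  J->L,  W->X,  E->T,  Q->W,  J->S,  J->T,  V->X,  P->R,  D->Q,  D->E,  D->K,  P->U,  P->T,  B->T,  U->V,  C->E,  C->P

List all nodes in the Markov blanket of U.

U has parents P, Q.
U's children: V.
For each child, the remaining parents (spouses of U):
  parents(V) \ {U} = {B, D, Q, T}.
Taking the union gives {B, D, P, Q, T, V}.

{B, D, P, Q, T, V}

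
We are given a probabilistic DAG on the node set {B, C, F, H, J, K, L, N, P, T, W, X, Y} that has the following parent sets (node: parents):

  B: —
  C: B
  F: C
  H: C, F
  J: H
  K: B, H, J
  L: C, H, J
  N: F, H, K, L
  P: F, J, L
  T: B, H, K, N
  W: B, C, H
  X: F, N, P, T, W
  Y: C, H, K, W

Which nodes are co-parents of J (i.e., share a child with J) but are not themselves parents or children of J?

Children of J: K, L, P.
  parents(K) \ {J} = {B, H}.
  L's other parents are C, H.
  P's other parents are F, L.
Excluding nodes already adjacent to J (H, K, L, P), the co-parent-only contribution is {B, C, F}.

{B, C, F}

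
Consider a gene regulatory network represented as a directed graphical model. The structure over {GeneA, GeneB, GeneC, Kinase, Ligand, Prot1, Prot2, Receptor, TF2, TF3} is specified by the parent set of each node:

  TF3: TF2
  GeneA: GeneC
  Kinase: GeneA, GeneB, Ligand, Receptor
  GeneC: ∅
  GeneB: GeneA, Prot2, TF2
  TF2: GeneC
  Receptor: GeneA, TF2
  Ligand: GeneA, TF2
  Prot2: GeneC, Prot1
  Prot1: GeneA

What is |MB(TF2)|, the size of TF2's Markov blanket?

7

By definition, MB(TF2) is built from TF2's parents, TF2's children, and the co-parents of TF2.
Pa(TF2) = {GeneC}.
Ch(TF2) = {GeneB, Ligand, Receptor, TF3}.
Other parents of TF2's children:
  Receptor: GeneA
  GeneB: GeneA, Prot2
  Ligand: GeneA
  TF3: —
MB(TF2) = {GeneA, GeneB, GeneC, Ligand, Prot2, Receptor, TF3}, which has 7 nodes.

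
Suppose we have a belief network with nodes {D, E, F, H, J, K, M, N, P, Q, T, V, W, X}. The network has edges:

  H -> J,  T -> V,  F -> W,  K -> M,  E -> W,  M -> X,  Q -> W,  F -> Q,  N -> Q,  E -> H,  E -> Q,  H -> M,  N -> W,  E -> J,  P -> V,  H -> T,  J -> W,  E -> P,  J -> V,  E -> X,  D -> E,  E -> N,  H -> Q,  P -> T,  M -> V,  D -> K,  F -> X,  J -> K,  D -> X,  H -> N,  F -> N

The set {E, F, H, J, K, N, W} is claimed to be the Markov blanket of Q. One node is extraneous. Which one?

The Markov blanket of a node is its parents, its children, and the other parents of its children.
Q has parents E, F, H, N.
Q has child W.
Other parents of Q's children:
  W: E, F, J, N
MB(Q) = {E, F, H, J, N, W}.
K is neither a parent, child, nor co-parent of Q, so it does not belong.

K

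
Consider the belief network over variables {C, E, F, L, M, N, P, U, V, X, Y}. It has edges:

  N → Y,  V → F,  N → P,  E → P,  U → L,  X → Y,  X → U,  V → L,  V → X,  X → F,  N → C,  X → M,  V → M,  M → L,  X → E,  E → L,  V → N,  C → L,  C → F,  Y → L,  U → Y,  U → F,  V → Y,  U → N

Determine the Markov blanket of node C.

{E, F, L, M, N, U, V, X, Y}

The Markov blanket of a node is its parents, its children, and the other parents of its children.
Parents of C: N.
C has children F, L.
Other parents of C's children:
  L: E, M, U, V, Y
  F: U, V, X
MB(C) = {E, F, L, M, N, U, V, X, Y}.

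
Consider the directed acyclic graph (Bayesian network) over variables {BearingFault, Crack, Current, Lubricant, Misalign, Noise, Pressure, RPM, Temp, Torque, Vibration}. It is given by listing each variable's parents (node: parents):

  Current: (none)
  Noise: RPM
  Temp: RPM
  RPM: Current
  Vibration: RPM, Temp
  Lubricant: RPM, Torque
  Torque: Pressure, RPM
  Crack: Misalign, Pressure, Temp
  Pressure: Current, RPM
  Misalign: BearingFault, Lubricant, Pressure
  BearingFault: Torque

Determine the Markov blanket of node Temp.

{Crack, Misalign, Pressure, RPM, Vibration}

Temp's parents: RPM.
Children of Temp: Crack, Vibration.
For each child, the remaining parents (spouses of Temp):
  parents(Vibration) \ {Temp} = {RPM}.
  Crack's other parents are Misalign, Pressure.
So the Markov blanket of Temp is {Crack, Misalign, Pressure, RPM, Vibration}.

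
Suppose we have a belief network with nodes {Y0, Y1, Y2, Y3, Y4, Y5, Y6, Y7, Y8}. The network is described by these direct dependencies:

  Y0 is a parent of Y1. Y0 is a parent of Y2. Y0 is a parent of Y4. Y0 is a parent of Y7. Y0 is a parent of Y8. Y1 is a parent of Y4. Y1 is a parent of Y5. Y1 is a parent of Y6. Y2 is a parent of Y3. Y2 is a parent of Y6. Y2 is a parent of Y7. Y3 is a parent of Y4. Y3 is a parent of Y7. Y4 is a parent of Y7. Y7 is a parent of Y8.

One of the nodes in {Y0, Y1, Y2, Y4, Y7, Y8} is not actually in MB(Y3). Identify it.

Y8

Ch(Y3) = {Y4, Y7}.
Y3 has parent Y2.
For each child, the remaining parents (spouses of Y3):
  Y4's other parents are Y0, Y1.
  parents(Y7) \ {Y3} = {Y0, Y2, Y4}.
MB(Y3) = {Y0, Y1, Y2, Y4, Y7}.
Y8 is neither a parent, child, nor co-parent of Y3, so it does not belong.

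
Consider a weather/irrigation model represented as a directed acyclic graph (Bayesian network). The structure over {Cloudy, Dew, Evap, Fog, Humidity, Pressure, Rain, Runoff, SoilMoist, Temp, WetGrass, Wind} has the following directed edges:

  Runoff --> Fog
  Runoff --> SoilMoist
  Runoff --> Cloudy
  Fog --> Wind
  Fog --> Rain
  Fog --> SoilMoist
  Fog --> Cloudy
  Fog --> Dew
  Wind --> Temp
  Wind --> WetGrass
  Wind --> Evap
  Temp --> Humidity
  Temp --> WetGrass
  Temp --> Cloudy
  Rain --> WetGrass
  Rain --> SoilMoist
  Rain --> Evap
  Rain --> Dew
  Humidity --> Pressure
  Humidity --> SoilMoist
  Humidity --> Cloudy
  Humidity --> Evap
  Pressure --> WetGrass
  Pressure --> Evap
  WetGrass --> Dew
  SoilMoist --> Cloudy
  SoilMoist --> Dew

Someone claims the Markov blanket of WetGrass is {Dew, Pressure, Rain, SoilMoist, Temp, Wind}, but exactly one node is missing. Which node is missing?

Fog

Children of WetGrass: Dew.
WetGrass's parents: Pressure, Rain, Temp, Wind.
Other parents of WetGrass's children:
  parents(Dew) \ {WetGrass} = {Fog, Rain, SoilMoist}.
MB(WetGrass) = {Dew, Fog, Pressure, Rain, SoilMoist, Temp, Wind}.
Comparing with the claimed set, Fog is missing.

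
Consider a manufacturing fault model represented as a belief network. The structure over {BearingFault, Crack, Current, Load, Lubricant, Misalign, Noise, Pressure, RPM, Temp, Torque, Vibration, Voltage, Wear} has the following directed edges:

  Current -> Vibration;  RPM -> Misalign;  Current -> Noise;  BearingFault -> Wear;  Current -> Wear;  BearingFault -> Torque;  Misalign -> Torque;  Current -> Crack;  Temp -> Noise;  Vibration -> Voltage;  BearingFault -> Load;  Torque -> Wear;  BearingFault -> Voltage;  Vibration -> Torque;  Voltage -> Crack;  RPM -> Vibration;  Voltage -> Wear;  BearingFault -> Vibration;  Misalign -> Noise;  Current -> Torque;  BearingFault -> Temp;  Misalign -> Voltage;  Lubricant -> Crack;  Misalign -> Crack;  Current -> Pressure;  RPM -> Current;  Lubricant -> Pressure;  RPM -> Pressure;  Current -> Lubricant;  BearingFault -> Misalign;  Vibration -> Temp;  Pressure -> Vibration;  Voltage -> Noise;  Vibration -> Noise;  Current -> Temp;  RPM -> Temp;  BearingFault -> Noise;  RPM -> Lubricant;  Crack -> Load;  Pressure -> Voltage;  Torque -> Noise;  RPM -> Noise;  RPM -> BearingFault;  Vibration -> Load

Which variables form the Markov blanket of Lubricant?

{Crack, Current, Misalign, Pressure, RPM, Voltage}

A node's Markov blanket = Pa ∪ Ch ∪ (parents of Ch other than the node itself).
Pa(Lubricant) = {Current, RPM}.
Lubricant has children Crack, Pressure.
For each child, the remaining parents (spouses of Lubricant):
  parents(Pressure) \ {Lubricant} = {Current, RPM}.
  Crack also has parents Current, Misalign, Voltage.
So the Markov blanket of Lubricant is {Crack, Current, Misalign, Pressure, RPM, Voltage}.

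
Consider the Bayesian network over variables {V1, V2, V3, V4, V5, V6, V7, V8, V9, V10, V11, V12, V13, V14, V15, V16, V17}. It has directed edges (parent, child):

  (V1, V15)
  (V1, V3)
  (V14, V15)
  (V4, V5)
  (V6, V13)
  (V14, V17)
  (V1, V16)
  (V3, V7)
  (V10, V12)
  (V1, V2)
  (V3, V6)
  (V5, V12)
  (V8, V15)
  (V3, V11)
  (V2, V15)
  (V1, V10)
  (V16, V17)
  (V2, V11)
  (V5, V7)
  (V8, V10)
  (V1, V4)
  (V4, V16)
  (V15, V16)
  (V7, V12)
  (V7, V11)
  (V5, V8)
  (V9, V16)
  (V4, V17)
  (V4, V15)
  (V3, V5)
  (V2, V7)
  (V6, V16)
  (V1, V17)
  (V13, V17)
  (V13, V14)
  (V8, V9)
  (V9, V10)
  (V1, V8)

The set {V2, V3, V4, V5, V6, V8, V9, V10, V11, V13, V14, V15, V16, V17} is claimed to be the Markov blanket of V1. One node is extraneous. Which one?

A node's Markov blanket = Pa ∪ Ch ∪ (parents of Ch other than the node itself).
V1 has no parents.
Children of V1: V2, V3, V4, V8, V10, V15, V16, V17.
Co-parents of V1 (other parents of its children):
  V2: —
  V3: —
  V4: —
  V8: V5
  V10: V8, V9
  V15: V2, V4, V8, V14
  V16: V4, V6, V9, V15
  V17: V4, V13, V14, V16
MB(V1) = {V2, V3, V4, V5, V6, V8, V9, V10, V13, V14, V15, V16, V17}.
V11 is neither a parent, child, nor co-parent of V1, so it does not belong.

V11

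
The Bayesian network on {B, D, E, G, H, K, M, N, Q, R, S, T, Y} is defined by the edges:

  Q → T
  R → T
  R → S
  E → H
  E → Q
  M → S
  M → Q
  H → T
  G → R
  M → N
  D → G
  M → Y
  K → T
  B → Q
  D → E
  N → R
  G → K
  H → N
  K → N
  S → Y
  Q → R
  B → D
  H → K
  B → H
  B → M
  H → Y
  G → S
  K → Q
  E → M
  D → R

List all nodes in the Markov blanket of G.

{D, H, K, M, N, Q, R, S}

G has parent D.
Ch(G) = {K, R, S}.
Co-parents of G (other parents of its children):
  K's other parent is H.
  R's other parents are D, N, Q.
  S's other parents are M, R.
Taking the union gives {D, H, K, M, N, Q, R, S}.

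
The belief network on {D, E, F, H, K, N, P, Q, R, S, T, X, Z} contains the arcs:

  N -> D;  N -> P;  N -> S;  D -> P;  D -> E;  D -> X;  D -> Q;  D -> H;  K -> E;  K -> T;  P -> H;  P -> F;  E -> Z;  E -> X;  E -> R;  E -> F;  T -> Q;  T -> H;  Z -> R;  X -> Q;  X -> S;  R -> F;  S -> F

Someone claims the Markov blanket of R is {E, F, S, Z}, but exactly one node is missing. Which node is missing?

Children of R: F.
R's parents: E, Z.
Co-parents of R (other parents of its children):
  F: E, P, S
MB(R) = {E, F, P, S, Z}.
Comparing with the claimed set, P is missing.

P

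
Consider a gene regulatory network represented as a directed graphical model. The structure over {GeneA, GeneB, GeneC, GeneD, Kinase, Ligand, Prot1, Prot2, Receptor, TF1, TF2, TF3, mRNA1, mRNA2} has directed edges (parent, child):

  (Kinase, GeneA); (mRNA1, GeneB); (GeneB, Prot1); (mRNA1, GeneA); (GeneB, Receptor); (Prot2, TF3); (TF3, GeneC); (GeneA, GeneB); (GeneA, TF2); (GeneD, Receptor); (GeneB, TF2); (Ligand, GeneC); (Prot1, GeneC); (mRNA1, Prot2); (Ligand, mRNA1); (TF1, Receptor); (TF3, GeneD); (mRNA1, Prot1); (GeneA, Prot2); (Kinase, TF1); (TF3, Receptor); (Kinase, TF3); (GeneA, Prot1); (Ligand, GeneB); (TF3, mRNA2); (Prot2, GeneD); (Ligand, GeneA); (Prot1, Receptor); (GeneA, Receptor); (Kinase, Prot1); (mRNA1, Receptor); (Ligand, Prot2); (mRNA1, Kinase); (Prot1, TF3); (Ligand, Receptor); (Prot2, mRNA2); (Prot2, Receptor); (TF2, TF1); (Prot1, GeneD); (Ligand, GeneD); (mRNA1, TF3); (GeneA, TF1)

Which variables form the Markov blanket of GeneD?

{GeneA, GeneB, Ligand, Prot1, Prot2, Receptor, TF1, TF3, mRNA1}

Ch(GeneD) = {Receptor}.
GeneD has parents Ligand, Prot1, Prot2, TF3.
For each child, the remaining parents (spouses of GeneD):
  Receptor: GeneA, GeneB, Ligand, Prot1, Prot2, TF1, TF3, mRNA1
So the Markov blanket of GeneD is {GeneA, GeneB, Ligand, Prot1, Prot2, Receptor, TF1, TF3, mRNA1}.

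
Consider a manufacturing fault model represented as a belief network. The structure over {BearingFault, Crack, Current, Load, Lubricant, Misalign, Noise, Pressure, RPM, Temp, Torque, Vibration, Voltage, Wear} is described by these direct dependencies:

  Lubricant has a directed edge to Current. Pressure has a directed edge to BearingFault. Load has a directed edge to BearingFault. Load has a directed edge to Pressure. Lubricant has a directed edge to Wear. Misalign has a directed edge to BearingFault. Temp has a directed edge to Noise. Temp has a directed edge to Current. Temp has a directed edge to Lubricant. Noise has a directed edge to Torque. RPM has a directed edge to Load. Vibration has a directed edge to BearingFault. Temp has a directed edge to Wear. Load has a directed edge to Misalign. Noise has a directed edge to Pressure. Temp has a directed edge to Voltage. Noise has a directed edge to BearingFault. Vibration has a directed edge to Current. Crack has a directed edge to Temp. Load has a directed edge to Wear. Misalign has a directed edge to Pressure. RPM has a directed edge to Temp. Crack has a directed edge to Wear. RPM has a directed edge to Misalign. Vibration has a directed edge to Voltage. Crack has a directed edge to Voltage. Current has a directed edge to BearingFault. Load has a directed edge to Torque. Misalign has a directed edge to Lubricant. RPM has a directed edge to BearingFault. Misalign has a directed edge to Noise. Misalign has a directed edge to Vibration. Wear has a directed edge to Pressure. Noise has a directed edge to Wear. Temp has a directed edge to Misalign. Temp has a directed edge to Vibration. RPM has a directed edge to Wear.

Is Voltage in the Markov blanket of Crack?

Voltage is a child of Crack.
So Voltage ∈ MB(Crack).

Yes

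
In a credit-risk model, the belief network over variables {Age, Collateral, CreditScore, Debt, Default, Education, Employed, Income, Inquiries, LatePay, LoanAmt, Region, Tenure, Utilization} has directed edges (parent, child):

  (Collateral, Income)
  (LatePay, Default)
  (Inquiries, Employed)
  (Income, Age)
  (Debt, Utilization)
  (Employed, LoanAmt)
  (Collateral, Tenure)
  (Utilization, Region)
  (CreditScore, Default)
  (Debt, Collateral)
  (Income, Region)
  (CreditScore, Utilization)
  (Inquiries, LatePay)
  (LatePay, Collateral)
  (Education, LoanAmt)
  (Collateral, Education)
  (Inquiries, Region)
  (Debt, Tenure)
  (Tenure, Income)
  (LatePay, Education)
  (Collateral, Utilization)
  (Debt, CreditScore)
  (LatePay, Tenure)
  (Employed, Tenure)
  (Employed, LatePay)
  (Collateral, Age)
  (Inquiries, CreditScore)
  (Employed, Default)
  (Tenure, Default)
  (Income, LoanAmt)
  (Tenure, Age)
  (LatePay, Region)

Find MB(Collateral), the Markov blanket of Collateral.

The Markov blanket of a node is its parents, its children, and the other parents of its children.
Collateral has parents Debt, LatePay.
Collateral has children Age, Education, Income, Tenure, Utilization.
Other parents of Collateral's children:
  parents(Utilization) \ {Collateral} = {CreditScore, Debt}.
  parents(Education) \ {Collateral} = {LatePay}.
  Tenure's other parents are Debt, Employed, LatePay.
  parents(Income) \ {Collateral} = {Tenure}.
  parents(Age) \ {Collateral} = {Income, Tenure}.
Taking the union gives {Age, CreditScore, Debt, Education, Employed, Income, LatePay, Tenure, Utilization}.

{Age, CreditScore, Debt, Education, Employed, Income, LatePay, Tenure, Utilization}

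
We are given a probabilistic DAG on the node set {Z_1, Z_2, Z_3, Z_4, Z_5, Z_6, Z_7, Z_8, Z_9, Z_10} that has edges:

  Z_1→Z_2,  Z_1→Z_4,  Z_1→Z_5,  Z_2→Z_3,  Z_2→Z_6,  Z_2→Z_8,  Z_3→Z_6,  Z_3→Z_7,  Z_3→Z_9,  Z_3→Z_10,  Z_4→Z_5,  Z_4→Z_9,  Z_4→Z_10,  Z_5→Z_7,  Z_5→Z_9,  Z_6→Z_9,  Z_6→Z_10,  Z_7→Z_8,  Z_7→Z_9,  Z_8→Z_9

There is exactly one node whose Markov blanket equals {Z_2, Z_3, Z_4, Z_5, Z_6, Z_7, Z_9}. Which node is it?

The target node must have every member of {Z_2, Z_3, Z_4, Z_5, Z_6, Z_7, Z_9} as a parent, child, or co-parent, and no others.
Parents of Z_8: Z_2, Z_7; children: Z_9; co-parents: Z_3, Z_4, Z_5, Z_6, Z_7.
These exactly cover the given set, so the node is Z_8.

Z_8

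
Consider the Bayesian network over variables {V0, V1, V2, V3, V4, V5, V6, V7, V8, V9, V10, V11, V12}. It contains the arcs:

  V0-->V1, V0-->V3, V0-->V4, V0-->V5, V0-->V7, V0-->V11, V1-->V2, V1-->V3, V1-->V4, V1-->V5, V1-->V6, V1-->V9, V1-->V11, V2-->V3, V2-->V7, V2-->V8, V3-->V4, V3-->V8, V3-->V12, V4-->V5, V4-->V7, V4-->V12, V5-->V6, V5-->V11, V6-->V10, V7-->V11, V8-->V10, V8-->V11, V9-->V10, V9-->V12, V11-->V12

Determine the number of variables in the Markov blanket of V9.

8

V9 has parent V1.
Children of V9: V10, V12.
For each child, the remaining parents (spouses of V9):
  V10: V6, V8
  V12: V3, V4, V11
MB(V9) = {V1, V3, V4, V6, V8, V10, V11, V12}, which has 8 nodes.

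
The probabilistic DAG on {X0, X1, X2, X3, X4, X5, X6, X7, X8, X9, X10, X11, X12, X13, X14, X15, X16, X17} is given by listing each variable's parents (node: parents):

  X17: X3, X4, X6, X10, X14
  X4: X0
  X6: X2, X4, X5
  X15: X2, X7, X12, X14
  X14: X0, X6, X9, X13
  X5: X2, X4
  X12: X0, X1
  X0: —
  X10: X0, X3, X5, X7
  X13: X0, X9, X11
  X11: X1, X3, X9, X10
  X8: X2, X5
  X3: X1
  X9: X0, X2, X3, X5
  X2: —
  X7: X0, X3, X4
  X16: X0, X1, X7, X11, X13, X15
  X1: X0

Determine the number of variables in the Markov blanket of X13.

A node's Markov blanket = Pa ∪ Ch ∪ (parents of Ch other than the node itself).
Parents of X13: X0, X9, X11.
X13's children: X14, X16.
Parents of each child, excluding X13:
  X14: X0, X6, X9
  X16: X0, X1, X7, X11, X15
MB(X13) = {X0, X1, X6, X7, X9, X11, X14, X15, X16}, which has 9 nodes.

9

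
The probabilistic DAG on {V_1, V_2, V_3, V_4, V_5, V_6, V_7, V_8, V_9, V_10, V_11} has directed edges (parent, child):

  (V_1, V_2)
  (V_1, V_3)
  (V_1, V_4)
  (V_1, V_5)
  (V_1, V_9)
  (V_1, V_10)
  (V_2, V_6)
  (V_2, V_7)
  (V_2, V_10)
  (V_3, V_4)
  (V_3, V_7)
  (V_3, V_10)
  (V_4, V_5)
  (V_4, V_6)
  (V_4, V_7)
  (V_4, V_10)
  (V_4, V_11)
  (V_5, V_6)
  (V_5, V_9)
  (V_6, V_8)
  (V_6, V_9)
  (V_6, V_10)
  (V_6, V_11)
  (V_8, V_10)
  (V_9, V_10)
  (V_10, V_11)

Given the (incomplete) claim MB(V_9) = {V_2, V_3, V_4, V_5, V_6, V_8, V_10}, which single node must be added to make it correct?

V_1

The Markov blanket of a node is its parents, its children, and the other parents of its children.
Pa(V_9) = {V_1, V_5, V_6}.
V_9's children: V_10.
Co-parents of V_9 (other parents of its children):
  V_10: V_1, V_2, V_3, V_4, V_6, V_8
MB(V_9) = {V_1, V_2, V_3, V_4, V_5, V_6, V_8, V_10}.
Comparing with the claimed set, V_1 is missing.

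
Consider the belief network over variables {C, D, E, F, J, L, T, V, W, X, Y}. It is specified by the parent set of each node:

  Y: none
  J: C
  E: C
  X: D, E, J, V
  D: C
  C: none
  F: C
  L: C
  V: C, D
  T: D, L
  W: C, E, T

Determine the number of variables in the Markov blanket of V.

5

A node's Markov blanket = Pa ∪ Ch ∪ (parents of Ch other than the node itself).
V's parents: C, D.
V has child X.
Parents of each child, excluding V:
  X: D, E, J
MB(V) = {C, D, E, J, X}, which has 5 nodes.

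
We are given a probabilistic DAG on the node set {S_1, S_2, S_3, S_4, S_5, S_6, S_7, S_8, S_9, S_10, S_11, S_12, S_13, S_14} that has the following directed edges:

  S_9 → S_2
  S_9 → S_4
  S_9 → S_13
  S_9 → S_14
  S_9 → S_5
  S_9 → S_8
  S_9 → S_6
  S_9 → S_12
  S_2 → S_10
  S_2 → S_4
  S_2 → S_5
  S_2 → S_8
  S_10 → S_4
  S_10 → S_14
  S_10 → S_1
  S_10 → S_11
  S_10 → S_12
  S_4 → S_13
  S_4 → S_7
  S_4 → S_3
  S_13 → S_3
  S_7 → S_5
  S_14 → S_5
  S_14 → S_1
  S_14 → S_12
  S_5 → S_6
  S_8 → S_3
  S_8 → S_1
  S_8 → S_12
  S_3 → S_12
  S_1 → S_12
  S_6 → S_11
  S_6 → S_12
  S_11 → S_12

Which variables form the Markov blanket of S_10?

Recall MB(v) = parents ∪ children ∪ spouses, where spouses are the other parents of v's children.
S_10 has parent S_2.
S_10's children: S_1, S_4, S_11, S_12, S_14.
Other parents of S_10's children:
  parents(S_4) \ {S_10} = {S_2, S_9}.
  S_14's other parent is S_9.
  S_1 also has parents S_8, S_14.
  S_11 also has parent S_6.
  parents(S_12) \ {S_10} = {S_1, S_3, S_6, S_8, S_9, S_11, S_14}.
So the Markov blanket of S_10 is {S_1, S_2, S_3, S_4, S_6, S_8, S_9, S_11, S_12, S_14}.

{S_1, S_2, S_3, S_4, S_6, S_8, S_9, S_11, S_12, S_14}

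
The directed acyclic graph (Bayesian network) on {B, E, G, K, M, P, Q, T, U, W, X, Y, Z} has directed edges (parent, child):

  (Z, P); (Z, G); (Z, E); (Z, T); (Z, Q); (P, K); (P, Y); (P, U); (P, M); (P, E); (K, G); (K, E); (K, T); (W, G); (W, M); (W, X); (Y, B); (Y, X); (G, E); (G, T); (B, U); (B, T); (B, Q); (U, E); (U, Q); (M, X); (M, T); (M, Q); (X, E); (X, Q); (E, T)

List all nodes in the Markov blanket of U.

The Markov blanket of a node is its parents, its children, and the other parents of its children.
U's parents: B, P.
Children of U: E, Q.
Co-parents of U (other parents of its children):
  E: G, K, P, X, Z
  Q: B, M, X, Z
So the Markov blanket of U is {B, E, G, K, M, P, Q, X, Z}.

{B, E, G, K, M, P, Q, X, Z}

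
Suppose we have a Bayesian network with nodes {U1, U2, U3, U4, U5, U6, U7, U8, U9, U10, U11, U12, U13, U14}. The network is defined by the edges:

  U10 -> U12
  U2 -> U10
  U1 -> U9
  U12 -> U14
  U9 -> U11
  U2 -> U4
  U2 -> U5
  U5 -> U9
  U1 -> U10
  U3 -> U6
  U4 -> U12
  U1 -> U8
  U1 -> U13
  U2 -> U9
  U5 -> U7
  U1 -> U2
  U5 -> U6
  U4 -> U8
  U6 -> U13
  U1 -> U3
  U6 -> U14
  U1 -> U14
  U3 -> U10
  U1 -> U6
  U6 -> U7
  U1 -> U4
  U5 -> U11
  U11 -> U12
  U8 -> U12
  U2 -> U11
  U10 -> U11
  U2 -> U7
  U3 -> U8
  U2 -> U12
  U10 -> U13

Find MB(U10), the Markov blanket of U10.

{U1, U2, U3, U4, U5, U6, U8, U9, U11, U12, U13}

The Markov blanket of a node is its parents, its children, and the other parents of its children.
U10's children: U11, U12, U13.
U10's parents: U1, U2, U3.
Parents of each child, excluding U10:
  U11: U2, U5, U9
  U12: U2, U4, U8, U11
  U13: U1, U6
Union: {U1, U2, U3} ∪ {U11, U12, U13} ∪ {U1, U2, U4, U5, U6, U8, U9, U11} = {U1, U2, U3, U4, U5, U6, U8, U9, U11, U12, U13}.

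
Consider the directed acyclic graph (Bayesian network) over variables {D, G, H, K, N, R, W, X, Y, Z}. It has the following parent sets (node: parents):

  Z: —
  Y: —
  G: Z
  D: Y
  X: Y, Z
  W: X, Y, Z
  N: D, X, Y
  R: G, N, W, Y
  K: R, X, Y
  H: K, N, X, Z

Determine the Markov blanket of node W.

Parents of W: X, Y, Z.
Ch(W) = {R}.
Co-parents of W (other parents of its children):
  R: G, N, Y
MB(W) = {G, N, R, X, Y, Z}.

{G, N, R, X, Y, Z}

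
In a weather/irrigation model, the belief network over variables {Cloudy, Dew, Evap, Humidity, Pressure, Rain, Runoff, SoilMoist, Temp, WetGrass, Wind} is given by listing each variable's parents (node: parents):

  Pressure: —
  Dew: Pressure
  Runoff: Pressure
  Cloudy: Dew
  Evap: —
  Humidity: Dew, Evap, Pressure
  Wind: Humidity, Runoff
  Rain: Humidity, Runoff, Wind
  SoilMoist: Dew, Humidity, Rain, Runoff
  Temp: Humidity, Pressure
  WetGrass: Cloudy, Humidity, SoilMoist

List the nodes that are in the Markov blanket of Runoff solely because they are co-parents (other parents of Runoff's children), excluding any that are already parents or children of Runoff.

Children of Runoff: Rain, SoilMoist, Wind.
  Wind: Humidity
  Rain: Humidity, Wind
  SoilMoist: Dew, Humidity, Rain
Excluding nodes already adjacent to Runoff (Pressure, Rain, SoilMoist, Wind), the co-parent-only contribution is {Dew, Humidity}.

{Dew, Humidity}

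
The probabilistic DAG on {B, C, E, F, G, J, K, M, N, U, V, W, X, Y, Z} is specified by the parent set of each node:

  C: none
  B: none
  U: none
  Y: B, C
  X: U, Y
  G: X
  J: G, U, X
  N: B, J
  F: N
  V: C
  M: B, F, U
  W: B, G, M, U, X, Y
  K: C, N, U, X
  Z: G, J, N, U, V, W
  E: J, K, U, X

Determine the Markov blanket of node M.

By definition, MB(M) is built from M's parents, M's children, and the co-parents of M.
Pa(M) = {B, F, U}.
Children of M: W.
Parents of each child, excluding M:
  W's other parents are B, G, U, X, Y.
Union: {B, F, U} ∪ {W} ∪ {B, G, U, X, Y} = {B, F, G, U, W, X, Y}.

{B, F, G, U, W, X, Y}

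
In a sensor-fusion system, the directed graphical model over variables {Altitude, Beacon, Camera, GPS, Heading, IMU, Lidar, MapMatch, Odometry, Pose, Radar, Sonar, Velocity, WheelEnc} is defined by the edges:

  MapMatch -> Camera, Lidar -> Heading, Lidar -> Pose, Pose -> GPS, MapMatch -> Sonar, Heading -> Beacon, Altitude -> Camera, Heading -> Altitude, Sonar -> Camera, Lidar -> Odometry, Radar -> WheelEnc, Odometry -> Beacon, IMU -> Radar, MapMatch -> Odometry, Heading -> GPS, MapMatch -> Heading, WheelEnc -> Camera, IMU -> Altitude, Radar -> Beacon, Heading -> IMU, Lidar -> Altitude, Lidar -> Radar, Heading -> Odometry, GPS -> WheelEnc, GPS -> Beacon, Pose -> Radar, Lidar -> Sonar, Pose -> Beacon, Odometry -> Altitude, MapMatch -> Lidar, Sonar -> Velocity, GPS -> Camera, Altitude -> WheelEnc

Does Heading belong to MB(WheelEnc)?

No

The Markov blanket of a node is its parents, its children, and the other parents of its children.
Pa(WheelEnc) = {Altitude, GPS, Radar}.
Ch(WheelEnc) = {Camera}.
Other parents of WheelEnc's children:
  Camera's other parents are Altitude, GPS, MapMatch, Sonar.
MB(WheelEnc) = {Altitude, Camera, GPS, MapMatch, Radar, Sonar}; Heading is not in this set.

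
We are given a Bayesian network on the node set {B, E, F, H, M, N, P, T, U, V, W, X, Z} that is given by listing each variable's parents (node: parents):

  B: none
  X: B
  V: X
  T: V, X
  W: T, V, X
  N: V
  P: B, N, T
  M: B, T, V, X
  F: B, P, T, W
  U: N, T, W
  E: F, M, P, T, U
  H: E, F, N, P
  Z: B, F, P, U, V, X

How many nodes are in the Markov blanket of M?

8

M's children: E.
Pa(M) = {B, T, V, X}.
Other parents of M's children:
  parents(E) \ {M} = {F, P, T, U}.
MB(M) = {B, E, F, P, T, U, V, X}, which has 8 nodes.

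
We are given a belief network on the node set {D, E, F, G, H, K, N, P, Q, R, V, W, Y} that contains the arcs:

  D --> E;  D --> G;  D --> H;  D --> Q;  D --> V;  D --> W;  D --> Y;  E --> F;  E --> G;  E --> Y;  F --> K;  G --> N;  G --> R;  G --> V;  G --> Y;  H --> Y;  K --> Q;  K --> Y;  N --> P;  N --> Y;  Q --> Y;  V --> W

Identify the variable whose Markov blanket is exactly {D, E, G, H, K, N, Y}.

The target node must have every member of {D, E, G, H, K, N, Y} as a parent, child, or co-parent, and no others.
Parents of Q: D, K; children: Y; co-parents: D, E, G, H, K, N.
These exactly cover the given set, so the node is Q.

Q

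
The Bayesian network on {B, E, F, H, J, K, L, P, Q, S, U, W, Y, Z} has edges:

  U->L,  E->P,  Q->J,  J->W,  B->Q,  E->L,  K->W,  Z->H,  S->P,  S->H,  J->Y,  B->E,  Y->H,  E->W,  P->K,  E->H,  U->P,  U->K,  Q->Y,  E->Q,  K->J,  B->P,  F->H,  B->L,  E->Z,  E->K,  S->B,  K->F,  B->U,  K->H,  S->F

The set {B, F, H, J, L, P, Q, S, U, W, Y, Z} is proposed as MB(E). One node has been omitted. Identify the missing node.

A node's Markov blanket = Pa ∪ Ch ∪ (parents of Ch other than the node itself).
E has children H, K, L, P, Q, W, Z.
Parents of E: B.
Other parents of E's children:
  parents(Q) \ {E} = {B}.
  P's other parents are B, S, U.
  K also has parents P, U.
  Z: no additional parents.
  L's other parents are B, U.
  parents(W) \ {E} = {J, K}.
  H's other parents are F, K, S, Y, Z.
MB(E) = {B, F, H, J, K, L, P, Q, S, U, W, Y, Z}.
Comparing with the claimed set, K is missing.

K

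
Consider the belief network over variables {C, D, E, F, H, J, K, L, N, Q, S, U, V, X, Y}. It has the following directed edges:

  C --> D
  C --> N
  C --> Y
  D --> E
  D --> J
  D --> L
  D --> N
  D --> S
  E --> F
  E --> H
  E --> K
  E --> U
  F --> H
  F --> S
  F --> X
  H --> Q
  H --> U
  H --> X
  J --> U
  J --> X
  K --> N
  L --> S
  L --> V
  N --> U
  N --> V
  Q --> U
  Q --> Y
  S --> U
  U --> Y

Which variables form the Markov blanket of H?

{E, F, J, N, Q, S, U, X}

Parents of H: E, F.
Children of H: Q, U, X.
Parents of each child, excluding H:
  Q: —
  U: E, J, N, Q, S
  X: F, J
So the Markov blanket of H is {E, F, J, N, Q, S, U, X}.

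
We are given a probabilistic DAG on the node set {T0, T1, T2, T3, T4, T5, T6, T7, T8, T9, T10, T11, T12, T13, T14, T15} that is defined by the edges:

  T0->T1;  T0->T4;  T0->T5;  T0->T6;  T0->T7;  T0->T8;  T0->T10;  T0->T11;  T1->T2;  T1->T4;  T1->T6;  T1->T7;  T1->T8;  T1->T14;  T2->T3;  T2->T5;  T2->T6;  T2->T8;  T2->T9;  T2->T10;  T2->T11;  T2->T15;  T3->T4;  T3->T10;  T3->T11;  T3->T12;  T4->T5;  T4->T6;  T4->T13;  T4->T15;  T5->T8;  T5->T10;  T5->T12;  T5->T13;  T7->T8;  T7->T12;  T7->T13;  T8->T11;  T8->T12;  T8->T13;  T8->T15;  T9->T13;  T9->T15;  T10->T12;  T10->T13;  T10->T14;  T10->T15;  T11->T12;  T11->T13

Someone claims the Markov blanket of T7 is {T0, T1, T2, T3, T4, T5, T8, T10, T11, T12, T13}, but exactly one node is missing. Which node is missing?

Recall MB(v) = parents ∪ children ∪ spouses, where spouses are the other parents of v's children.
Parents of T7: T0, T1.
Ch(T7) = {T8, T12, T13}.
For each child, the remaining parents (spouses of T7):
  parents(T8) \ {T7} = {T0, T1, T2, T5}.
  parents(T12) \ {T7} = {T3, T5, T8, T10, T11}.
  T13's other parents are T4, T5, T8, T9, T10, T11.
MB(T7) = {T0, T1, T2, T3, T4, T5, T8, T9, T10, T11, T12, T13}.
Comparing with the claimed set, T9 is missing.

T9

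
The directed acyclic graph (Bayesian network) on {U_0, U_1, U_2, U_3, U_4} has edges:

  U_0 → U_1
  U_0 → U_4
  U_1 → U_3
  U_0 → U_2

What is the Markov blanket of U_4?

U_4's parents: U_0.
Ch(U_4) = {}.
With no children, U_4 has no spouses; the co-parent set is empty.
Union: {U_0} ∪ {} ∪ {} = {U_0}.

{U_0}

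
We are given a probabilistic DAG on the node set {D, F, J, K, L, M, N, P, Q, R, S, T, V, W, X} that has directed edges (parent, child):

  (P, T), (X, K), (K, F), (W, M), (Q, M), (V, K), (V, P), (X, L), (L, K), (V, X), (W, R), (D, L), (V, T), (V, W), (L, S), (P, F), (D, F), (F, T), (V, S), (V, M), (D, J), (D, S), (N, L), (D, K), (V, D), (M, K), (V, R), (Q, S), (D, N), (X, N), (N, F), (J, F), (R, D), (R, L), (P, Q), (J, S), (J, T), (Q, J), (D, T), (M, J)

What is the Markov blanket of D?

{F, J, K, L, M, N, P, Q, R, S, T, V, X}

The Markov blanket of a node is its parents, its children, and the other parents of its children.
D has parents R, V.
Children of D: F, J, K, L, N, S, T.
Co-parents of D (other parents of its children):
  N: X
  L: N, R, X
  K: L, M, V, X
  J: M, Q
  F: J, K, N, P
  T: F, J, P, V
  S: J, L, Q, V
MB(D) = {F, J, K, L, M, N, P, Q, R, S, T, V, X}.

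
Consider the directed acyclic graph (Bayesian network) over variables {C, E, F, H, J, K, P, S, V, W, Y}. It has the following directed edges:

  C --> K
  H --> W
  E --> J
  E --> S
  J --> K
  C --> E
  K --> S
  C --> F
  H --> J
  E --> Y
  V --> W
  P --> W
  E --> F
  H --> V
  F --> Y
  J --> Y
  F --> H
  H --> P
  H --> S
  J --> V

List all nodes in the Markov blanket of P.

Recall MB(v) = parents ∪ children ∪ spouses, where spouses are the other parents of v's children.
P's parents: H.
P's children: W.
Parents of each child, excluding P:
  parents(W) \ {P} = {H, V}.
Taking the union gives {H, V, W}.

{H, V, W}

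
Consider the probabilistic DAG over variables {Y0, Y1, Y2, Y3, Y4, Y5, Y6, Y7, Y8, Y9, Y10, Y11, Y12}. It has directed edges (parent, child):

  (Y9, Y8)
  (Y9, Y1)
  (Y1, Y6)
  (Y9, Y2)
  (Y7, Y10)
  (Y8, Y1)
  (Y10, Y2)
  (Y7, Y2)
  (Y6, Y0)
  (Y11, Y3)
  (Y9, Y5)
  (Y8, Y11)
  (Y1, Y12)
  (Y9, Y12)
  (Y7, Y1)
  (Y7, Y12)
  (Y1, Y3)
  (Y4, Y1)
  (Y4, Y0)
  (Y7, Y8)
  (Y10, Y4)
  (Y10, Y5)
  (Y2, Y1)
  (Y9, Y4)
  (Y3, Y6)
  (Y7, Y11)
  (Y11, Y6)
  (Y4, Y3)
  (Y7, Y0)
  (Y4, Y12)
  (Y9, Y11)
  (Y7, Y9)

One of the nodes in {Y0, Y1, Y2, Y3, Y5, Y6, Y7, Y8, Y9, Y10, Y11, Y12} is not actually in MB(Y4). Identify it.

Y5

Y4's children: Y0, Y1, Y3, Y12.
Pa(Y4) = {Y9, Y10}.
Parents of each child, excluding Y4:
  Y1: Y2, Y7, Y8, Y9
  Y3: Y1, Y11
  Y0: Y6, Y7
  Y12: Y1, Y7, Y9
MB(Y4) = {Y0, Y1, Y2, Y3, Y6, Y7, Y8, Y9, Y10, Y11, Y12}.
Y5 is neither a parent, child, nor co-parent of Y4, so it does not belong.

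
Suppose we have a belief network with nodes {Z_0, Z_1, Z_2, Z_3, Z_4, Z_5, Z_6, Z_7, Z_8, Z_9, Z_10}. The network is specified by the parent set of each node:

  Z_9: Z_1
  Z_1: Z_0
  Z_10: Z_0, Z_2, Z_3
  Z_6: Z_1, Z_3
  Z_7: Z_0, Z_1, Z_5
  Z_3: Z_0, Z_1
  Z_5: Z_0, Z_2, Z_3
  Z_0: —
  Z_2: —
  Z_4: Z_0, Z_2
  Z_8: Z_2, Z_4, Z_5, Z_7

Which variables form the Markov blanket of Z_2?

{Z_0, Z_3, Z_4, Z_5, Z_7, Z_8, Z_10}

Recall MB(v) = parents ∪ children ∪ spouses, where spouses are the other parents of v's children.
Z_2's children: Z_4, Z_5, Z_8, Z_10.
Parents of Z_2: none.
Other parents of Z_2's children:
  Z_4: Z_0
  Z_5: Z_0, Z_3
  Z_8: Z_4, Z_5, Z_7
  Z_10: Z_0, Z_3
So the Markov blanket of Z_2 is {Z_0, Z_3, Z_4, Z_5, Z_7, Z_8, Z_10}.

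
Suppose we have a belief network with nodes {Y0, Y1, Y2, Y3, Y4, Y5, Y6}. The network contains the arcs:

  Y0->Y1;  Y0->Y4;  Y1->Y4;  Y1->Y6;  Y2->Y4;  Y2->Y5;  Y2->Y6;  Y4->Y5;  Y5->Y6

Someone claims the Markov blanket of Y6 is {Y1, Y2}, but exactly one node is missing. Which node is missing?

Y6 has parents Y1, Y2, Y5.
Children of Y6: none.
With no children, Y6 has no spouses; the co-parent set is empty.
MB(Y6) = {Y1, Y2, Y5}.
Comparing with the claimed set, Y5 is missing.

Y5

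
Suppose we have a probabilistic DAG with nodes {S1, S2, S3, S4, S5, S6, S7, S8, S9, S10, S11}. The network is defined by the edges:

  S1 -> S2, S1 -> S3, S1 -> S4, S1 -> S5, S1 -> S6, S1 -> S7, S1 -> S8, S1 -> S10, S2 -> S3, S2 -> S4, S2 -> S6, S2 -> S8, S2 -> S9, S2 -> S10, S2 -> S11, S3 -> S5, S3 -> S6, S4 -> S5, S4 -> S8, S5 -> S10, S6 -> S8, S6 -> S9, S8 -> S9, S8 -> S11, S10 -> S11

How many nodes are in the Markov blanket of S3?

The Markov blanket of a node is its parents, its children, and the other parents of its children.
Ch(S3) = {S5, S6}.
S3's parents: S1, S2.
Parents of each child, excluding S3:
  S5's other parents are S1, S4.
  S6's other parents are S1, S2.
MB(S3) = {S1, S2, S4, S5, S6}, which has 5 nodes.

5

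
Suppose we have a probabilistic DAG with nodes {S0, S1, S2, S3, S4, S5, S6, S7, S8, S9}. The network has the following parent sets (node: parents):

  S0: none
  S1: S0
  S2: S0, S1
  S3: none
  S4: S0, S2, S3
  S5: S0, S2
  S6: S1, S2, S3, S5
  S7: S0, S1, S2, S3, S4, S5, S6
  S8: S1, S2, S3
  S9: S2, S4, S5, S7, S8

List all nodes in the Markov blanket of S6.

{S0, S1, S2, S3, S4, S5, S7}

S6's parents: S1, S2, S3, S5.
Children of S6: S7.
For each child, the remaining parents (spouses of S6):
  S7's other parents are S0, S1, S2, S3, S4, S5.
MB(S6) = {S0, S1, S2, S3, S4, S5, S7}.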